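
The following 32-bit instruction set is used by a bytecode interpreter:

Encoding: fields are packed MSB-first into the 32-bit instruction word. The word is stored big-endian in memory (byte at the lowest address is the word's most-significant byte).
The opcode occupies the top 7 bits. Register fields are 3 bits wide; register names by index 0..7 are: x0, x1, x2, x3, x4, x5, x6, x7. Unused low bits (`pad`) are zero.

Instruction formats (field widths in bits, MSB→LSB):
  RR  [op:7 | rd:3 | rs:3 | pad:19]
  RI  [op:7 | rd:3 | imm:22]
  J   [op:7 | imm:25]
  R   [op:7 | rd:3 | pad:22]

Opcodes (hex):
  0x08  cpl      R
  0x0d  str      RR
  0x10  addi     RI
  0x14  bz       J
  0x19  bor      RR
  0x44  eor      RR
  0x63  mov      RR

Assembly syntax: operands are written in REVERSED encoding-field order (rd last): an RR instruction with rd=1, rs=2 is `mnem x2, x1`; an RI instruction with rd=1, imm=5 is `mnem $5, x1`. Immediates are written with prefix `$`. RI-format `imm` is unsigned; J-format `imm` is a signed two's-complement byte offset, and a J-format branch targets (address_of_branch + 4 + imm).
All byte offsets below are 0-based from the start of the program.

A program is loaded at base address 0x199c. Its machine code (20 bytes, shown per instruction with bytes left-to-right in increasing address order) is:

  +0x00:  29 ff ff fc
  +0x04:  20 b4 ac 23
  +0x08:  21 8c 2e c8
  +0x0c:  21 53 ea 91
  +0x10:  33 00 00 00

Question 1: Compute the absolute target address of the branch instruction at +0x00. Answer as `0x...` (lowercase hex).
+0x00: 29 ff ff fc ⇒ word 0x29fffffc (big)
  op=0x29fffffc>>25=0x14 ⇒ bz (J)
  imm: (w>>0)&0x1ffffff=0x1fffffc (s25→-4) → $-4
  target = base 0x199c + off 0x00 + 4 + imm -4 = 0x199c

0x199c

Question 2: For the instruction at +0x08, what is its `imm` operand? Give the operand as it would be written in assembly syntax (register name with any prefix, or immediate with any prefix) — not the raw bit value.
@+08  big-endian(21 8c 2e c8) = 0x218c2ec8
  opcode bits[31:25]=0x10: addi/RI
  rd@[24:22]=0x6 ⇒ x6
  imm@[21:0]=0xc2ec8 ⇒ $798408

$798408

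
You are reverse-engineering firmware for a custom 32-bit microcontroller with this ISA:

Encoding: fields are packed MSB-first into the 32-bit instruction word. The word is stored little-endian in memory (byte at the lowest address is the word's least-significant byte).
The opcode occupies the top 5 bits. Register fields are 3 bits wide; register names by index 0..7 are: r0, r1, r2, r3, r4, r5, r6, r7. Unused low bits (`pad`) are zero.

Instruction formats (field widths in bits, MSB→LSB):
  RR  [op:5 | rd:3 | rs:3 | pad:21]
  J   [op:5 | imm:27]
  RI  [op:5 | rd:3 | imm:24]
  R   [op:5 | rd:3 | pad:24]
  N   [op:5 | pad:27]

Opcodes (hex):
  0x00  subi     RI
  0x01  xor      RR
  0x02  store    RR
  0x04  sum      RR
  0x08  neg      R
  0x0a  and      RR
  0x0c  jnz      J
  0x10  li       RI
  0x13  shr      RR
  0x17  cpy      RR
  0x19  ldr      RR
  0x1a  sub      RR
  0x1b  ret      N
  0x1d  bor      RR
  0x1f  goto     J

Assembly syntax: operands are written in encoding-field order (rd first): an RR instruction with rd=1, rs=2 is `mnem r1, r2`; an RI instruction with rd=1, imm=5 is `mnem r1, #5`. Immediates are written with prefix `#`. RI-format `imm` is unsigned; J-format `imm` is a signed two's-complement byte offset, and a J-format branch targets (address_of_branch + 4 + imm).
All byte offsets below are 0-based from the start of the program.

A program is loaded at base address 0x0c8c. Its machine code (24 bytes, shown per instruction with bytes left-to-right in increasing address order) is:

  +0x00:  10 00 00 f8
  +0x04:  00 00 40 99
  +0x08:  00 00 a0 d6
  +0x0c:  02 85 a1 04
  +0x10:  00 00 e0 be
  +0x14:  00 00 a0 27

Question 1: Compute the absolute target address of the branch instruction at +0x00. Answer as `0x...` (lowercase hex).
off 0x00: read 10 00 00 f8 as little → 0xf8000010
  top 5b → 0x1f → goto [J]
  imm: (w>>0)&0x7ffffff=0x10 → #16
  target = base 0x0c8c + off 0x00 + 4 + imm 16 = 0x0ca0

0x0ca0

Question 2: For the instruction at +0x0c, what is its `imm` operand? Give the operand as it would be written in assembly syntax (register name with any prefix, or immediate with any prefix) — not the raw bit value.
#10585346

+0x0c: 02 85 a1 04 ⇒ word 0x04a18502 (little)
  op=0x04a18502>>27=0x0 ⇒ subi (RI)
  rd: (w>>24)&0x7=0x4 → r4
  imm: (w>>0)&0xffffff=0xa18502 → #10585346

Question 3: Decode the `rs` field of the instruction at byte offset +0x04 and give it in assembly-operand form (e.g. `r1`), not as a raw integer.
+0x04: 00 00 40 99 ⇒ word 0x99400000 (little)
  top 5b → 0x13 → shr [RR]
  rd@[26:24]=0x1 ⇒ r1
  rs@[23:21]=0x2 ⇒ r2

r2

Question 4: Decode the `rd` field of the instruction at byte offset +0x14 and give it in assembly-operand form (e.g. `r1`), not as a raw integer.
@+14  little-endian(00 00 a0 27) = 0x27a00000
  top 5b → 0x4 → sum [RR]
  rd: (w>>24)&0x7=0x7 → r7
  rs: (w>>21)&0x7=0x5 → r5

r7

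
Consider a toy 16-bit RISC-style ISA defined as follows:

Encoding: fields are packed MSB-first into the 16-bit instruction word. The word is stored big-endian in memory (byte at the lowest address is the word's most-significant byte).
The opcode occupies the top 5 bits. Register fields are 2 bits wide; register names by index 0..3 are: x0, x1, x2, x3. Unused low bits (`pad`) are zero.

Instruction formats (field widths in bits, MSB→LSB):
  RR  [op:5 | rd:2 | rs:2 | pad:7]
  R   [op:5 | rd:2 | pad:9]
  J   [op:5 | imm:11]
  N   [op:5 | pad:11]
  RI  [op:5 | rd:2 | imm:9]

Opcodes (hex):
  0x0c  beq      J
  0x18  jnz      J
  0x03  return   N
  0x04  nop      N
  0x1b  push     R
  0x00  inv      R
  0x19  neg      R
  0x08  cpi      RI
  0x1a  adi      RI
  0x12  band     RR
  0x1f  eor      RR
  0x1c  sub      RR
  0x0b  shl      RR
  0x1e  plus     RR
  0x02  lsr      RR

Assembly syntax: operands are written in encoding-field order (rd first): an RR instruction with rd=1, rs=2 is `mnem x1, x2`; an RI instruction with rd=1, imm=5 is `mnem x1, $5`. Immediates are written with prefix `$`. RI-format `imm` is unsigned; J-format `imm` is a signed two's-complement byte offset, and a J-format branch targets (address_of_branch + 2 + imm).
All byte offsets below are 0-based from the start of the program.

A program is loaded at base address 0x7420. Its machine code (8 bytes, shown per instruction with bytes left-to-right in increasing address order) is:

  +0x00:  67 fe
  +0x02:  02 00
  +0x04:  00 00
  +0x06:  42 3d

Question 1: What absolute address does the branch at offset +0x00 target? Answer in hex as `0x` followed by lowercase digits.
0x7420

[00] 67 fe → 0x67fe
  opcode bits[15:11]=0xc: beq/J
  [10:0] imm=2046 (s11→-2) = $-2
  target = base 0x7420 + off 0x00 + 2 + imm -2 = 0x7420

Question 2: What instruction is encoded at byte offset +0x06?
cpi x1, $61

+0x06: 42 3d ⇒ word 0x423d (big)
  top 5b → 0x8 → cpi [RI]
  rd: (w>>9)&0x3=0x1 → x1
  imm: (w>>0)&0x1ff=0x3d → $61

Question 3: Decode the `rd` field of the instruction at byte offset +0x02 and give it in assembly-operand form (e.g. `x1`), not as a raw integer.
off 0x02: read 02 00 as big → 0x0200
  opcode bits[15:11]=0x0: inv/R
  rd: (w>>9)&0x3=0x1 → x1

x1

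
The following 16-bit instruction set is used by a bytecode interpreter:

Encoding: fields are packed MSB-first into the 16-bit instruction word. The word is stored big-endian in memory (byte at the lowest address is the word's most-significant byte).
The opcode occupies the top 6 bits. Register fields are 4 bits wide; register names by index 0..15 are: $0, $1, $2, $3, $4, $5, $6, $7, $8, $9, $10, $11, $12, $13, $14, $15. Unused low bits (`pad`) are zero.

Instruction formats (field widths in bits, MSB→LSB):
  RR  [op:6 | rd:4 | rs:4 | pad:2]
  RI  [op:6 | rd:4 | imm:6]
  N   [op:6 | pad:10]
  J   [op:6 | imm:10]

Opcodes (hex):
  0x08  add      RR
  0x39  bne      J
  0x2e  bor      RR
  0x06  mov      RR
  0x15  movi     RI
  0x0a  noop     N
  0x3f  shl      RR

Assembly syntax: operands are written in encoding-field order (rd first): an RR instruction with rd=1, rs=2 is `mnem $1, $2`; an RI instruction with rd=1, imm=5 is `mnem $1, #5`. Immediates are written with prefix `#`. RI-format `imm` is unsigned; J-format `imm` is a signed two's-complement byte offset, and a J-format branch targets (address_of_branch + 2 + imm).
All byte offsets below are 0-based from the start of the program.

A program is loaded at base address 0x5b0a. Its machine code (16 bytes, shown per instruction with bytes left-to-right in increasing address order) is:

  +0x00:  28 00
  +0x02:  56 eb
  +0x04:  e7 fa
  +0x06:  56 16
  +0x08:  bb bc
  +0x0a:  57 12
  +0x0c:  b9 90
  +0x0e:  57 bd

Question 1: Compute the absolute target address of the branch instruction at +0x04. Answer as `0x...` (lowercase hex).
@+04  big-endian(e7 fa) = 0xe7fa
  opcode bits[15:10]=0x39: bne/J
  imm: (w>>0)&0x3ff=0x3fa (s10→-6) → #-6
  target = base 0x5b0a + off 0x04 + 2 + imm -6 = 0x5b0a

0x5b0a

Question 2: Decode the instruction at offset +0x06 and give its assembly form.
movi $8, #22

[06] 56 16 → 0x5616
  opcode bits[15:10]=0x15: movi/RI
  rd: (w>>6)&0xf=0x8 → $8
  imm: (w>>0)&0x3f=0x16 → #22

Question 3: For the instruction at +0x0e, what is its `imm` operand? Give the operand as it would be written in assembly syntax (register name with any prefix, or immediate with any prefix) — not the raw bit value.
[0e] 57 bd → 0x57bd
  op=0x57bd>>10=0x15 ⇒ movi (RI)
  rd: (w>>6)&0xf=0xe → $14
  imm: (w>>0)&0x3f=0x3d → #61

#61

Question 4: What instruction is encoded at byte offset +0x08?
off 0x08: read bb bc as big → 0xbbbc
  op=0xbbbc>>10=0x2e ⇒ bor (RR)
  [9:6] rd=14 = $14
  [5:2] rs=15 = $15

bor $14, $15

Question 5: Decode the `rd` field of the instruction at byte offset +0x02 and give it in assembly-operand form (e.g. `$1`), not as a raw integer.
$11

off 0x02: read 56 eb as big → 0x56eb
  opcode bits[15:10]=0x15: movi/RI
  rd@[9:6]=0xb ⇒ $11
  imm@[5:0]=0x2b ⇒ #43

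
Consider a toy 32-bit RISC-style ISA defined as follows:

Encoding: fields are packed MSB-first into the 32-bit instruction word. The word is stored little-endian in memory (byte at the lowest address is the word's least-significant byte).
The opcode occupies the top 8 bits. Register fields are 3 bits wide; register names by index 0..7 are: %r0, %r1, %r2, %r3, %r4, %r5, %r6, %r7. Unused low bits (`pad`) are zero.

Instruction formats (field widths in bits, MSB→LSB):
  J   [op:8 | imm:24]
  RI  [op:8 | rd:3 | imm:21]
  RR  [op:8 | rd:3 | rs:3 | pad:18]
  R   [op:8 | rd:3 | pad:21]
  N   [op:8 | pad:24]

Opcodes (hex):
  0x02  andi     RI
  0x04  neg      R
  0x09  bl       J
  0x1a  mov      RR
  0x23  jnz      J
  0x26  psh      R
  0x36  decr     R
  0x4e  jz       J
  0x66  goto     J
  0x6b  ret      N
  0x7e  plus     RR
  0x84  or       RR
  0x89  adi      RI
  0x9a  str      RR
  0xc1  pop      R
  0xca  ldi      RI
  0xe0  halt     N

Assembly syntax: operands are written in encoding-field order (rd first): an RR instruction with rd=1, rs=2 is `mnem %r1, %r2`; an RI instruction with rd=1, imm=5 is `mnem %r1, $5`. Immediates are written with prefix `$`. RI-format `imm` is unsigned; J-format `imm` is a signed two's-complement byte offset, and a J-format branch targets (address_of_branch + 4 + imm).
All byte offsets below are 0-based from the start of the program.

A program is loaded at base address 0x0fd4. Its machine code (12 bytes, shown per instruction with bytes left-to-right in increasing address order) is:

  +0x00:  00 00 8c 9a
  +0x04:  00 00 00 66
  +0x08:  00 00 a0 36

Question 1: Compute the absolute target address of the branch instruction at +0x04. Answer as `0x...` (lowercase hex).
+0x04: 00 00 00 66 ⇒ word 0x66000000 (little)
  top 8b → 0x66 → goto [J]
  [23:0] imm=0 = $0
  target = base 0x0fd4 + off 0x04 + 4 + imm 0 = 0x0fdc

0x0fdc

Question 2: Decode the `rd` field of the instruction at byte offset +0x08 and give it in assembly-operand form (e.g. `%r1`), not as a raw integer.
[08] 00 00 a0 36 → 0x36a00000
  top 8b → 0x36 → decr [R]
  rd: (w>>21)&0x7=0x5 → %r5

%r5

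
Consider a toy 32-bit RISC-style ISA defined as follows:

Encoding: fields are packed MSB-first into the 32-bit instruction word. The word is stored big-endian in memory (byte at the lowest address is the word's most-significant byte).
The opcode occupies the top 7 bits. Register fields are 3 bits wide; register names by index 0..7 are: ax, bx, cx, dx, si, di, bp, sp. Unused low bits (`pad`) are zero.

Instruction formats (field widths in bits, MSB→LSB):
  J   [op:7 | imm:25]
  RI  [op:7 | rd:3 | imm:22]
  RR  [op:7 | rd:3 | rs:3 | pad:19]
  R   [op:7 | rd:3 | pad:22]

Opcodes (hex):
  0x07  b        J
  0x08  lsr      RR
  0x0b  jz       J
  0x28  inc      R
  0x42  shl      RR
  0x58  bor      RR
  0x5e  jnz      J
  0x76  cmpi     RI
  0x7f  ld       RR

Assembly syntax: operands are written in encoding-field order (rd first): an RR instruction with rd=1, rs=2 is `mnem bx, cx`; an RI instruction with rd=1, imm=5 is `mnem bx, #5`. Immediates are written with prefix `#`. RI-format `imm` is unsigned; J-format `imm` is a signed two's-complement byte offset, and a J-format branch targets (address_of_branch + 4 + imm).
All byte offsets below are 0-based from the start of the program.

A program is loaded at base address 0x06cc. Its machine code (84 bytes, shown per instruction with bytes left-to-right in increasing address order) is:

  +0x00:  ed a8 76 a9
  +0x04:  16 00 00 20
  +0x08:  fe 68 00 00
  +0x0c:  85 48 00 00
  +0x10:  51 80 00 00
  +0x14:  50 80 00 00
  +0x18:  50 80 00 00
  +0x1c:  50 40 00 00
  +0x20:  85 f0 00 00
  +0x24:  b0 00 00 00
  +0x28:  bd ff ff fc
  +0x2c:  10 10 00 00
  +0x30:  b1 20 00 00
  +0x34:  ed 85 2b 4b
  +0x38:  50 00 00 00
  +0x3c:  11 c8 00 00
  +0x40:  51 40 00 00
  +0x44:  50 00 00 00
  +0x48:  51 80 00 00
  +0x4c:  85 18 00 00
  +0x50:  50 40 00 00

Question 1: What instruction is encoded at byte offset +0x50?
off 0x50: read 50 40 00 00 as big → 0x50400000
  opcode bits[31:25]=0x28: inc/R
  rd@[24:22]=0x1 ⇒ bx

inc bx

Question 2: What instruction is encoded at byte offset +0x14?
inc cx

[14] 50 80 00 00 → 0x50800000
  top 7b → 0x28 → inc [R]
  rd@[24:22]=0x2 ⇒ cx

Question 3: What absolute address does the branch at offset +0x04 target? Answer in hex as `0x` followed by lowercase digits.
0x06f4

+0x04: 16 00 00 20 ⇒ word 0x16000020 (big)
  top 7b → 0xb → jz [J]
  imm: (w>>0)&0x1ffffff=0x20 → #32
  target = base 0x06cc + off 0x04 + 4 + imm 32 = 0x06f4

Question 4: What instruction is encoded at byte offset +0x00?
cmpi bp, #2651817

[00] ed a8 76 a9 → 0xeda876a9
  top 7b → 0x76 → cmpi [RI]
  [24:22] rd=6 = bp
  [21:0] imm=2651817 = #2651817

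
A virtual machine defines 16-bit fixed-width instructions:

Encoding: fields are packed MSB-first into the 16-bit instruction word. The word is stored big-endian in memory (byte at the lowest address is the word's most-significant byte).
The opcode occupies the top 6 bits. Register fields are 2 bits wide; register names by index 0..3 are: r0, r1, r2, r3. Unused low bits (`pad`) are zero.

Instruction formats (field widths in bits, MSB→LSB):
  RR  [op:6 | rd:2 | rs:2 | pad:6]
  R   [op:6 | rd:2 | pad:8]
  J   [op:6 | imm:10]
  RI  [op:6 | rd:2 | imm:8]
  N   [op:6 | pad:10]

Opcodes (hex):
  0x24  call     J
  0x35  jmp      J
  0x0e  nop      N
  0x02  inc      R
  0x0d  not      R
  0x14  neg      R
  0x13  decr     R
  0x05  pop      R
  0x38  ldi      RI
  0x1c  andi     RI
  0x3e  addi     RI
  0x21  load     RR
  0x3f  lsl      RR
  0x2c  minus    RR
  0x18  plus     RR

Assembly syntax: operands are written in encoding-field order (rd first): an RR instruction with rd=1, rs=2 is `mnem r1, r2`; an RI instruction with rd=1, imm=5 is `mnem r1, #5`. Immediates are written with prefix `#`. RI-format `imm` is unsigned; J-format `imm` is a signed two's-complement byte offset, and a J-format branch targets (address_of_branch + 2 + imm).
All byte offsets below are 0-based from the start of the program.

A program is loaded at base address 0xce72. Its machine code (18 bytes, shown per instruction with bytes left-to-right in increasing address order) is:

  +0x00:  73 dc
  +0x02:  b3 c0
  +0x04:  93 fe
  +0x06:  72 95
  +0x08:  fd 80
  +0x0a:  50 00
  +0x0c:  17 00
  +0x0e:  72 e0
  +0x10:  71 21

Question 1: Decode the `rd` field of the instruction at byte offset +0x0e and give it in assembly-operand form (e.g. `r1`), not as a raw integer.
r2

[0e] 72 e0 → 0x72e0
  top 6b → 0x1c → andi [RI]
  rd: (w>>8)&0x3=0x2 → r2
  imm: (w>>0)&0xff=0xe0 → #224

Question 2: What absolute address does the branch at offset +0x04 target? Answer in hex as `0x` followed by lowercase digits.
off 0x04: read 93 fe as big → 0x93fe
  op=0x93fe>>10=0x24 ⇒ call (J)
  imm@[9:0]=0x3fe (s10→-2) ⇒ #-2
  target = base 0xce72 + off 0x04 + 2 + imm -2 = 0xce76

0xce76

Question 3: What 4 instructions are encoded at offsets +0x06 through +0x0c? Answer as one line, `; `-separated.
andi r2, #149; lsl r1, r2; neg r0; pop r3

@+06  big-endian(72 95) = 0x7295
  opcode bits[15:10]=0x1c: andi/RI
  rd: (w>>8)&0x3=0x2 → r2
  imm: (w>>0)&0xff=0x95 → #149
@+08  big-endian(fd 80) = 0xfd80
  opcode bits[15:10]=0x3f: lsl/RR
  rd: (w>>8)&0x3=0x1 → r1
  rs: (w>>6)&0x3=0x2 → r2
@+0a  big-endian(50 00) = 0x5000
  opcode bits[15:10]=0x14: neg/R
  rd: (w>>8)&0x3=0x0 → r0
@+0c  big-endian(17 00) = 0x1700
  opcode bits[15:10]=0x5: pop/R
  rd: (w>>8)&0x3=0x3 → r3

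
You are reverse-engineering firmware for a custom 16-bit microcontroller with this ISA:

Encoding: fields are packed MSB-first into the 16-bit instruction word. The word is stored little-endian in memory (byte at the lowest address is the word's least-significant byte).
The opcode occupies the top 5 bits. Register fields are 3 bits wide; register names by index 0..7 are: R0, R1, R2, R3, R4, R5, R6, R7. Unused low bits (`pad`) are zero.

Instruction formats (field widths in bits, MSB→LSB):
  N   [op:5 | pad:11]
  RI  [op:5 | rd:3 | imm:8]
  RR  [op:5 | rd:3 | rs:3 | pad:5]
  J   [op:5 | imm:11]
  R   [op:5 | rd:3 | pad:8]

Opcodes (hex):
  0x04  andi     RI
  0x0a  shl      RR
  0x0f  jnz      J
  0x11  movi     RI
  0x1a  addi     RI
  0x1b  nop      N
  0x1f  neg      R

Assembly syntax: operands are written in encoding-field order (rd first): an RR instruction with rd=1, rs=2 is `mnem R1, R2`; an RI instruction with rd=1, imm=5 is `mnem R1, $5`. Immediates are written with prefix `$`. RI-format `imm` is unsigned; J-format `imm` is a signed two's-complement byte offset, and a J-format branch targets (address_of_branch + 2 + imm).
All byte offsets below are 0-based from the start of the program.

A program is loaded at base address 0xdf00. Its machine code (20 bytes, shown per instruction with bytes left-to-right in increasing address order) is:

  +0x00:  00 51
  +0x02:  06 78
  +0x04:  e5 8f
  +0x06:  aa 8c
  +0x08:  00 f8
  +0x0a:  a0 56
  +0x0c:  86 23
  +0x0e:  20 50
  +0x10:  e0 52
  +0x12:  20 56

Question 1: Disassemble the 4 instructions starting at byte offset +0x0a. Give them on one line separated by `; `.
off 0x0a: read a0 56 as little → 0x56a0
  op=0x56a0>>11=0xa ⇒ shl (RR)
  [10:8] rd=6 = R6
  [7:5] rs=5 = R5
off 0x0c: read 86 23 as little → 0x2386
  op=0x2386>>11=0x4 ⇒ andi (RI)
  [10:8] rd=3 = R3
  [7:0] imm=134 = $134
off 0x0e: read 20 50 as little → 0x5020
  op=0x5020>>11=0xa ⇒ shl (RR)
  [10:8] rd=0 = R0
  [7:5] rs=1 = R1
off 0x10: read e0 52 as little → 0x52e0
  op=0x52e0>>11=0xa ⇒ shl (RR)
  [10:8] rd=2 = R2
  [7:5] rs=7 = R7

shl R6, R5; andi R3, $134; shl R0, R1; shl R2, R7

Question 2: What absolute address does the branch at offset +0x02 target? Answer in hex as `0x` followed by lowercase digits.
0xdf0a

@+02  little-endian(06 78) = 0x7806
  top 5b → 0xf → jnz [J]
  imm: (w>>0)&0x7ff=0x6 → $6
  target = base 0xdf00 + off 0x02 + 2 + imm 6 = 0xdf0a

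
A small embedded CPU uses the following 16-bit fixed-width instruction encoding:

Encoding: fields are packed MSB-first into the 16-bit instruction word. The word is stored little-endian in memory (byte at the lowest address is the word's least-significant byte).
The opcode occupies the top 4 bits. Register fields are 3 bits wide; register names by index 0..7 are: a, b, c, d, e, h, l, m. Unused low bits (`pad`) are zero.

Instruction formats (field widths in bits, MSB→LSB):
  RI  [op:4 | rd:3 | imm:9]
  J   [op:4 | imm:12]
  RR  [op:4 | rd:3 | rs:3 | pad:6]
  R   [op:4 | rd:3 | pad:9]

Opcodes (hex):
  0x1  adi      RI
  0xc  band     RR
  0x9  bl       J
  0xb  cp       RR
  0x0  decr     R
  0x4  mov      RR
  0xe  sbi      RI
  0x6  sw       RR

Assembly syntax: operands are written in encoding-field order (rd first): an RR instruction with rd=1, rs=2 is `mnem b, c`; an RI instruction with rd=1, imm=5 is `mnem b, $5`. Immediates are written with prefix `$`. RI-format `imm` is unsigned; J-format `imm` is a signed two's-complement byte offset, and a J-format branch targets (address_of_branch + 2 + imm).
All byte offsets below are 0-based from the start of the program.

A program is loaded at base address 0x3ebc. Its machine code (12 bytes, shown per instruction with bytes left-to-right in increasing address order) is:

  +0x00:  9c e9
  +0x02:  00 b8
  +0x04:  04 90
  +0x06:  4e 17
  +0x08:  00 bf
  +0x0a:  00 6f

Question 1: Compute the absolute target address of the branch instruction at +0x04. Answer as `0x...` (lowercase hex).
0x3ec6

+0x04: 04 90 ⇒ word 0x9004 (little)
  opcode bits[15:12]=0x9: bl/J
  imm: (w>>0)&0xfff=0x4 → $4
  target = base 0x3ebc + off 0x04 + 2 + imm 4 = 0x3ec6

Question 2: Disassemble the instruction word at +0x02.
[02] 00 b8 → 0xb800
  op=0xb800>>12=0xb ⇒ cp (RR)
  rd@[11:9]=0x4 ⇒ e
  rs@[8:6]=0x0 ⇒ a

cp e, a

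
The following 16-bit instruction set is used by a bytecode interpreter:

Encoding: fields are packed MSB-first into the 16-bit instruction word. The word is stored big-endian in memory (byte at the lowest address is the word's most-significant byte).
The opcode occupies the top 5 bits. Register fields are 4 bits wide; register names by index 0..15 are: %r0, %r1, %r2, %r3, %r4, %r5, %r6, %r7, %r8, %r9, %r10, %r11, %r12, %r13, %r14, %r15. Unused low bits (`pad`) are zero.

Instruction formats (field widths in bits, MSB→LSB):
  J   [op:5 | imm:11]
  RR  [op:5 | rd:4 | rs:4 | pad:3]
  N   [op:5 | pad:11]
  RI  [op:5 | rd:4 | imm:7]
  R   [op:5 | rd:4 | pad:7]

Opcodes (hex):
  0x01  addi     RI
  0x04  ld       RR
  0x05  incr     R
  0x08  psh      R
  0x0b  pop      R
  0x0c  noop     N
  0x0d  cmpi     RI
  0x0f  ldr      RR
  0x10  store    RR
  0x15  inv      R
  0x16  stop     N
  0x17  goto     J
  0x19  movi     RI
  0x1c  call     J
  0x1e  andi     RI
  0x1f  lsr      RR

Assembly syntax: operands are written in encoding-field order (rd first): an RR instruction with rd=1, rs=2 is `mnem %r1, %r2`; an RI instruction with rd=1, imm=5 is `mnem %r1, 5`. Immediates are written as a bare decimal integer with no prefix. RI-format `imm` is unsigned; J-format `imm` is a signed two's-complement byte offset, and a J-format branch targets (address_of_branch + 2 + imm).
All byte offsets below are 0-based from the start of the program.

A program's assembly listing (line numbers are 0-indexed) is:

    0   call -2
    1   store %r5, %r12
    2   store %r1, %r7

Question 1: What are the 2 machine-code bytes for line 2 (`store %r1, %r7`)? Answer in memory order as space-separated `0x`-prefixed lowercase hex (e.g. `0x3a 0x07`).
L2: store op=0x10:5|rd=1:4|rs=7:4|pad=0:3 ⇒ 0x80b8 ⇒ big 80 b8

0x80 0xb8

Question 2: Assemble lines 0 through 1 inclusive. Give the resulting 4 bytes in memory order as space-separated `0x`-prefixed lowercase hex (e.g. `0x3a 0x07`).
0. call fields op=0x1c:5|imm=-2:11 → word e7feh → e7 fe
1. store fields op=0x10:5|rd=5:4|rs=12:4|pad=0:3 → word 82e0h → 82 e0

0xe7 0xfe 0x82 0xe0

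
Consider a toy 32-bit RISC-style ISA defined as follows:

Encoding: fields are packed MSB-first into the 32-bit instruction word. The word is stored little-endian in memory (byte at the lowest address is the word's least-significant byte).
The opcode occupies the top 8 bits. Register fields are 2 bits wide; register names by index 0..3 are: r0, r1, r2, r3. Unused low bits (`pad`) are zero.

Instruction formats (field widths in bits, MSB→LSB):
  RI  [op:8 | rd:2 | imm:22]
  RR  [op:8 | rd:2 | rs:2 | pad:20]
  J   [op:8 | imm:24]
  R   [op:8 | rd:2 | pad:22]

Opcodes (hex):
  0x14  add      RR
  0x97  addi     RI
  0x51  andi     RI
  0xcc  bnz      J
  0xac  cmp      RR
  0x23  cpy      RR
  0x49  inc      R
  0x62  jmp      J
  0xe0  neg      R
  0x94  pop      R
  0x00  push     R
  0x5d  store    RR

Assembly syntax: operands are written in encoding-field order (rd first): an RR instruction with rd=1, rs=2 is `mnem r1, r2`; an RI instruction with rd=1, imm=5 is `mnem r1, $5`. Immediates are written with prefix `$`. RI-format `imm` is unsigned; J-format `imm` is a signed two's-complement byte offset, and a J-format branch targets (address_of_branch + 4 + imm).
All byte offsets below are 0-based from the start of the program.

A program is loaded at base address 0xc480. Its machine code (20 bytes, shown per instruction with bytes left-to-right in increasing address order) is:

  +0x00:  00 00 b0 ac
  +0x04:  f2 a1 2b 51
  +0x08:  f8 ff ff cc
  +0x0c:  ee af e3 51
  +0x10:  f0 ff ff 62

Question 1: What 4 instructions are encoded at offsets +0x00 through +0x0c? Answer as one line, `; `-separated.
[00] 00 00 b0 ac → 0xacb00000
  opcode bits[31:24]=0xac: cmp/RR
  [23:22] rd=2 = r2
  [21:20] rs=3 = r3
[04] f2 a1 2b 51 → 0x512ba1f2
  opcode bits[31:24]=0x51: andi/RI
  [23:22] rd=0 = r0
  [21:0] imm=2859506 = $2859506
[08] f8 ff ff cc → 0xccfffff8
  opcode bits[31:24]=0xcc: bnz/J
  [23:0] imm=16777208 (s24→-8) = $-8
[0c] ee af e3 51 → 0x51e3afee
  opcode bits[31:24]=0x51: andi/RI
  [23:22] rd=3 = r3
  [21:0] imm=2338798 = $2338798

cmp r2, r3; andi r0, $2859506; bnz $-8; andi r3, $2338798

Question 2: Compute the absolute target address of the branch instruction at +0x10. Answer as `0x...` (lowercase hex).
@+10  little-endian(f0 ff ff 62) = 0x62fffff0
  opcode bits[31:24]=0x62: jmp/J
  [23:0] imm=16777200 (s24→-16) = $-16
  target = base 0xc480 + off 0x10 + 4 + imm -16 = 0xc484

0xc484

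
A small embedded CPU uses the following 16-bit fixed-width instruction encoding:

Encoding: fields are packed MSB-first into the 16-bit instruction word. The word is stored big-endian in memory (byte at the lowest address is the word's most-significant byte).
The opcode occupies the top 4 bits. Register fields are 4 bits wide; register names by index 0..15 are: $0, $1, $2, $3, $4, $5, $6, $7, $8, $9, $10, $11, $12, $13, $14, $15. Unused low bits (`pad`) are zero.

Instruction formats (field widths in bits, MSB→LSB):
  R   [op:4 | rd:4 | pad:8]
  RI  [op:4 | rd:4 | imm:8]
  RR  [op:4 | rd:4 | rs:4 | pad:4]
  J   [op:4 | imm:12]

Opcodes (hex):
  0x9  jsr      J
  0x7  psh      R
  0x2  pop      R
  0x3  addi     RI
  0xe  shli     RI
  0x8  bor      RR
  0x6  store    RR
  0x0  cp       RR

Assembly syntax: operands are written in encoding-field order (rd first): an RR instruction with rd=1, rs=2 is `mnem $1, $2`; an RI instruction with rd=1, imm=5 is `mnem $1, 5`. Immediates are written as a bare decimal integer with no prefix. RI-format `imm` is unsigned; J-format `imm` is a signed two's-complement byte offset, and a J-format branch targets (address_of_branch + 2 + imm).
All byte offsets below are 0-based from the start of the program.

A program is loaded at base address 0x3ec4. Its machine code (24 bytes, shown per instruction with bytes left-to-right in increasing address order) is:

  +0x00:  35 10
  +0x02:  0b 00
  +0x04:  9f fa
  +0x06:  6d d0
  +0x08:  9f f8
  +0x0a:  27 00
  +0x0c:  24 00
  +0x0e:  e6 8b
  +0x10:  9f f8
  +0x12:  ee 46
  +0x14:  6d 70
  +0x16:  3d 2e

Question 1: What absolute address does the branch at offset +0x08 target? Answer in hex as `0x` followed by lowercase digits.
0x3ec6

+0x08: 9f f8 ⇒ word 0x9ff8 (big)
  opcode bits[15:12]=0x9: jsr/J
  [11:0] imm=4088 (s12→-8) = -8
  target = base 0x3ec4 + off 0x08 + 2 + imm -8 = 0x3ec6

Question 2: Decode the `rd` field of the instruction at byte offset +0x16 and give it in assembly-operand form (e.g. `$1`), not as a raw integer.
$13

@+16  big-endian(3d 2e) = 0x3d2e
  opcode bits[15:12]=0x3: addi/RI
  [11:8] rd=13 = $13
  [7:0] imm=46 = 46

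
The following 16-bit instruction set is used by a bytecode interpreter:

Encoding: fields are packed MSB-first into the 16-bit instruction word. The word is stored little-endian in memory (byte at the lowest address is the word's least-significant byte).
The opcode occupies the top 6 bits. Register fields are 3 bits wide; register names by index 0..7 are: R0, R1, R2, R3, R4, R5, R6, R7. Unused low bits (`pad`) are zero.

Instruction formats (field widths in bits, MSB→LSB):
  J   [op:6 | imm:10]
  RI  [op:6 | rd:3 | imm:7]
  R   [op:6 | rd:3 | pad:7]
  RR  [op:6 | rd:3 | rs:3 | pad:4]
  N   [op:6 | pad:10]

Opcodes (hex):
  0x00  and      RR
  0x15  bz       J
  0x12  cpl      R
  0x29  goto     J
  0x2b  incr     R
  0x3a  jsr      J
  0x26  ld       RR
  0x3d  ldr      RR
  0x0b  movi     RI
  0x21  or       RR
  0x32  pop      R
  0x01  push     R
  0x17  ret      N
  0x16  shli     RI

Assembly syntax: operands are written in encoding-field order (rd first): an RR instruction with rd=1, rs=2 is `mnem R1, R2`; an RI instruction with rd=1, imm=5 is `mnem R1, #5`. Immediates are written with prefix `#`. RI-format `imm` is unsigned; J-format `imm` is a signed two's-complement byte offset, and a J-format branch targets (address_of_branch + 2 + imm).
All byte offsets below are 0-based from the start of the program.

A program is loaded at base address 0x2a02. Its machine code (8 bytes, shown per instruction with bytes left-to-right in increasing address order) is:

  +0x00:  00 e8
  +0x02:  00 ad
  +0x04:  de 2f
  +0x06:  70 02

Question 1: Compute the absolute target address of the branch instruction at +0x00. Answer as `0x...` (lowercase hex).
0x2a04

+0x00: 00 e8 ⇒ word 0xe800 (little)
  top 6b → 0x3a → jsr [J]
  imm@[9:0]=0x0 ⇒ #0
  target = base 0x2a02 + off 0x00 + 2 + imm 0 = 0x2a04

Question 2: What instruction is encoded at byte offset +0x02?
incr R2

+0x02: 00 ad ⇒ word 0xad00 (little)
  op=0xad00>>10=0x2b ⇒ incr (R)
  rd: (w>>7)&0x7=0x2 → R2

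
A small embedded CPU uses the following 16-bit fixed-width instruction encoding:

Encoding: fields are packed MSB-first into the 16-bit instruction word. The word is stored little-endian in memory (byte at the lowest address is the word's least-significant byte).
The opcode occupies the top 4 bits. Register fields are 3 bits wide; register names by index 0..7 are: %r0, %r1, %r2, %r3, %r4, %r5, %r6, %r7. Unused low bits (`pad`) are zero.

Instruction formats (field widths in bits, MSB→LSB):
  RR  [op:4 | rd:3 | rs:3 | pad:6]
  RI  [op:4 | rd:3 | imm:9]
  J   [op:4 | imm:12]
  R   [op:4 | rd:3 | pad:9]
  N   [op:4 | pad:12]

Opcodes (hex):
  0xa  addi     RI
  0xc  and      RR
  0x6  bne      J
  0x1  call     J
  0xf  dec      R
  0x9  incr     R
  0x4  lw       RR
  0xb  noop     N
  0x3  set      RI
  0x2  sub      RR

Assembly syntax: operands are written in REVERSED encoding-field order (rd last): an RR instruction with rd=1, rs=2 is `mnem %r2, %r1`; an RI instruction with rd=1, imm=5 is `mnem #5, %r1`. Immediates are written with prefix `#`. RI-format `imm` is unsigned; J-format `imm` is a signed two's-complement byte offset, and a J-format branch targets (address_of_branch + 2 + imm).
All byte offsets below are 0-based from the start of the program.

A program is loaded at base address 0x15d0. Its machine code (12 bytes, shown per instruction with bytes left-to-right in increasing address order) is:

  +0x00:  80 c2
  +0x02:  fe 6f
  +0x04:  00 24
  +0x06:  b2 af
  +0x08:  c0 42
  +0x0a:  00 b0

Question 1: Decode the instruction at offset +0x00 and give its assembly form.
and %r2, %r1

+0x00: 80 c2 ⇒ word 0xc280 (little)
  opcode bits[15:12]=0xc: and/RR
  [11:9] rd=1 = %r1
  [8:6] rs=2 = %r2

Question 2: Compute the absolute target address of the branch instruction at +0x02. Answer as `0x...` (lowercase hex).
@+02  little-endian(fe 6f) = 0x6ffe
  top 4b → 0x6 → bne [J]
  imm@[11:0]=0xffe (s12→-2) ⇒ #-2
  target = base 0x15d0 + off 0x02 + 2 + imm -2 = 0x15d2

0x15d2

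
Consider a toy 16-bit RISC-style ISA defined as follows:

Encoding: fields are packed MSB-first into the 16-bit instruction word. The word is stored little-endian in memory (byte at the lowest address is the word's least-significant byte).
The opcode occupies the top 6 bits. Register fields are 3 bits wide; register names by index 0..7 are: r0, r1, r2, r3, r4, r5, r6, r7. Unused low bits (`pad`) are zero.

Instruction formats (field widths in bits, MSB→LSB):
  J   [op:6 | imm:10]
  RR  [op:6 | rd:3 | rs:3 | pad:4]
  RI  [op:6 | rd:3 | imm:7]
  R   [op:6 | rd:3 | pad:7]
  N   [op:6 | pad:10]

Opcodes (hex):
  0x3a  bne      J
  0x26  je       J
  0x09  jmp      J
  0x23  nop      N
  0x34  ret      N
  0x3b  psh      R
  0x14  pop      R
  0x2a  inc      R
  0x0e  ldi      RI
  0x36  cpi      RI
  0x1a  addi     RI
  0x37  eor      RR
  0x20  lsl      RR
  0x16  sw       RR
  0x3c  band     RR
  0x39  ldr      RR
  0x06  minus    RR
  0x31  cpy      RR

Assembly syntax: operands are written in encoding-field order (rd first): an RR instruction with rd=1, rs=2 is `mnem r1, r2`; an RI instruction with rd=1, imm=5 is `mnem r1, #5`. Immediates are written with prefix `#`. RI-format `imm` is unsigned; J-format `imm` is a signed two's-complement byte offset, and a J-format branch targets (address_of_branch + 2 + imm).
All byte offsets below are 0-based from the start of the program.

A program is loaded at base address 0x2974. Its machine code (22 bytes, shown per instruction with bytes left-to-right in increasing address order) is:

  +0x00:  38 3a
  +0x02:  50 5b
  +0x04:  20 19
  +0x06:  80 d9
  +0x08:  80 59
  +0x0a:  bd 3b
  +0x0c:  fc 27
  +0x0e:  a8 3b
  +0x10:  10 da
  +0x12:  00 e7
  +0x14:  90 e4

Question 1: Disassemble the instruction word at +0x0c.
jmp #-4

@+0c  little-endian(fc 27) = 0x27fc
  opcode bits[15:10]=0x9: jmp/J
  [9:0] imm=1020 (s10→-4) = #-4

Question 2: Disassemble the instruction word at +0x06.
off 0x06: read 80 d9 as little → 0xd980
  opcode bits[15:10]=0x36: cpi/RI
  rd@[9:7]=0x3 ⇒ r3
  imm@[6:0]=0x0 ⇒ #0

cpi r3, #0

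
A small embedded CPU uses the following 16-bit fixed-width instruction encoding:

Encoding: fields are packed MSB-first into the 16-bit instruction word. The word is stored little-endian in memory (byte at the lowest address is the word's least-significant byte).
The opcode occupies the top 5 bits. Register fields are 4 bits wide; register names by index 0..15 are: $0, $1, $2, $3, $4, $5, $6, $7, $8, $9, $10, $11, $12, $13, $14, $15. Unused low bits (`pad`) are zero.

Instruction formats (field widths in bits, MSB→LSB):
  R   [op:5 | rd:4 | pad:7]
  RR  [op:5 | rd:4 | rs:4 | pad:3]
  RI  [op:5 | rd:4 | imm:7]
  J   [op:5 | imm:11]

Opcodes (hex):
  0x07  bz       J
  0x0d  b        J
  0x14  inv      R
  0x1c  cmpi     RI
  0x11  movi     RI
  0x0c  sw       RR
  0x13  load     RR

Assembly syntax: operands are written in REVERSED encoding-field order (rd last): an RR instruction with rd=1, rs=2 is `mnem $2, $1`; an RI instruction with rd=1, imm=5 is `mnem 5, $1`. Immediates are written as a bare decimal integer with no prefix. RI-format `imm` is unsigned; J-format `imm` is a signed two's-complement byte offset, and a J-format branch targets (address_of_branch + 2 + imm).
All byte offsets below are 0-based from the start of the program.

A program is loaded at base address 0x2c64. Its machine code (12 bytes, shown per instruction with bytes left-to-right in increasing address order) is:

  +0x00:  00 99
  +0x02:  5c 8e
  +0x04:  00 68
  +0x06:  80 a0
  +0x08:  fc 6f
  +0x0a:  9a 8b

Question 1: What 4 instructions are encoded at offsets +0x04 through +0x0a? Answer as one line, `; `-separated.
off 0x04: read 00 68 as little → 0x6800
  opcode bits[15:11]=0xd: b/J
  [10:0] imm=0 = 0
off 0x06: read 80 a0 as little → 0xa080
  opcode bits[15:11]=0x14: inv/R
  [10:7] rd=1 = $1
off 0x08: read fc 6f as little → 0x6ffc
  opcode bits[15:11]=0xd: b/J
  [10:0] imm=2044 (s11→-4) = -4
off 0x0a: read 9a 8b as little → 0x8b9a
  opcode bits[15:11]=0x11: movi/RI
  [10:7] rd=7 = $7
  [6:0] imm=26 = 26

b 0; inv $1; b -4; movi 26, $7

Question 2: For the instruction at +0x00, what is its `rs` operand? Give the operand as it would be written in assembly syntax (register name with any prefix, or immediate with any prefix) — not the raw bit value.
$0

@+00  little-endian(00 99) = 0x9900
  top 5b → 0x13 → load [RR]
  [10:7] rd=2 = $2
  [6:3] rs=0 = $0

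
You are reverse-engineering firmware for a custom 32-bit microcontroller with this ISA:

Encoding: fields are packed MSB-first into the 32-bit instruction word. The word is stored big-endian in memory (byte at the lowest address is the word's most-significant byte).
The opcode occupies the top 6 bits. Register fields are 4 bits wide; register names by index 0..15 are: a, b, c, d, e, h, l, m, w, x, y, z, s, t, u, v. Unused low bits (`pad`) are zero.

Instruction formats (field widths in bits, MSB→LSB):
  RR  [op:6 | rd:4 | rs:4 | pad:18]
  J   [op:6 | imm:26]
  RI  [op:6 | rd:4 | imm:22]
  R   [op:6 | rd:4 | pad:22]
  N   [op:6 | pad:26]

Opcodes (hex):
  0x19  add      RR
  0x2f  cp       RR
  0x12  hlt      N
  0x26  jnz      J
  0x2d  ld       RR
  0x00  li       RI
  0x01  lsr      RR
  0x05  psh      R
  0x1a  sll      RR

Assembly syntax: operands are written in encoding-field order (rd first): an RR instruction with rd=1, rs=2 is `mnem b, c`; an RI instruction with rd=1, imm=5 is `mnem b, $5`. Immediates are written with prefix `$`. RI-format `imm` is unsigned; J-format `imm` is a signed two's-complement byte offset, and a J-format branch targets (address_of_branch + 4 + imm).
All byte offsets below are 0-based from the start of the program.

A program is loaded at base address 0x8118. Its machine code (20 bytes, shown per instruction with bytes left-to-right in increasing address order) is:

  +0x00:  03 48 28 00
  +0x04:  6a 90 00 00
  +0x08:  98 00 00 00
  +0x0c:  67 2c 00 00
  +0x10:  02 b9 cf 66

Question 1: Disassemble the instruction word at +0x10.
@+10  big-endian(02 b9 cf 66) = 0x02b9cf66
  top 6b → 0x0 → li [RI]
  rd@[25:22]=0xa ⇒ y
  imm@[21:0]=0x39cf66 ⇒ $3788646

li y, $3788646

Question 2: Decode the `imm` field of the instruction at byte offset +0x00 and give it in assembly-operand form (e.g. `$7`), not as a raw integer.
@+00  big-endian(03 48 28 00) = 0x03482800
  top 6b → 0x0 → li [RI]
  rd: (w>>22)&0xf=0xd → t
  imm: (w>>0)&0x3fffff=0x82800 → $534528

$534528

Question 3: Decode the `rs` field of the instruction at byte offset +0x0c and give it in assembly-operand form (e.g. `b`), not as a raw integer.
[0c] 67 2c 00 00 → 0x672c0000
  op=0x672c0000>>26=0x19 ⇒ add (RR)
  [25:22] rd=12 = s
  [21:18] rs=11 = z

z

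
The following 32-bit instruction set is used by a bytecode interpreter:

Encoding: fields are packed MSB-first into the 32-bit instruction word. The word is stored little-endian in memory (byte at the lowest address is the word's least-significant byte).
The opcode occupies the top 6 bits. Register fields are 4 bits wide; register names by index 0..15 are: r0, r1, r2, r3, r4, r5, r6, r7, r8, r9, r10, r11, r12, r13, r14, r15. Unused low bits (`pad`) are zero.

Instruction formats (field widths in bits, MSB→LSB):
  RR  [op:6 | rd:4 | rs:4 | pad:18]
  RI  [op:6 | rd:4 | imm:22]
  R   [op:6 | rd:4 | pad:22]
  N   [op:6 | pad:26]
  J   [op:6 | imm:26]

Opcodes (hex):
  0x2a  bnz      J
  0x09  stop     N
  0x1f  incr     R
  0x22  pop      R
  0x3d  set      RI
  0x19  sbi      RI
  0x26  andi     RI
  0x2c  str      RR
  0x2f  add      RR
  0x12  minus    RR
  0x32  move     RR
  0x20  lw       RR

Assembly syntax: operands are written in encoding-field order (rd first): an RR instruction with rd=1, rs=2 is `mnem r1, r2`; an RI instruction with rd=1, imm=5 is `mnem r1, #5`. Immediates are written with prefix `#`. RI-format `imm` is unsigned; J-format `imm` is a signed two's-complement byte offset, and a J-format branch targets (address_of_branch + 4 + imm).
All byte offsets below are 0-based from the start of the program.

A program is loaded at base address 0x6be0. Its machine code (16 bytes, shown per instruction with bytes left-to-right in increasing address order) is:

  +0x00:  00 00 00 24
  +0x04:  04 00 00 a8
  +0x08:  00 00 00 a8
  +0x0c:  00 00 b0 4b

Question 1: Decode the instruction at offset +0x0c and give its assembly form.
off 0x0c: read 00 00 b0 4b as little → 0x4bb00000
  opcode bits[31:26]=0x12: minus/RR
  rd@[25:22]=0xe ⇒ r14
  rs@[21:18]=0xc ⇒ r12

minus r14, r12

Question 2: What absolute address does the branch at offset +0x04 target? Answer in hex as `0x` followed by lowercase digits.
0x6bec

off 0x04: read 04 00 00 a8 as little → 0xa8000004
  opcode bits[31:26]=0x2a: bnz/J
  [25:0] imm=4 = #4
  target = base 0x6be0 + off 0x04 + 4 + imm 4 = 0x6bec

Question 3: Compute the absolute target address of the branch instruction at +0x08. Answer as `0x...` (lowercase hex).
off 0x08: read 00 00 00 a8 as little → 0xa8000000
  top 6b → 0x2a → bnz [J]
  imm@[25:0]=0x0 ⇒ #0
  target = base 0x6be0 + off 0x08 + 4 + imm 0 = 0x6bec

0x6bec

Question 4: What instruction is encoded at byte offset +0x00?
stop

off 0x00: read 00 00 00 24 as little → 0x24000000
  op=0x24000000>>26=0x9 ⇒ stop (N)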